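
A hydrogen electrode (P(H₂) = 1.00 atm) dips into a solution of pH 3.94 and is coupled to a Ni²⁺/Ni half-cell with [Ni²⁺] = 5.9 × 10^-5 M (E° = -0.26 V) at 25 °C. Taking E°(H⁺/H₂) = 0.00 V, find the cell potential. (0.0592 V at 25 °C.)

0.15 V

The hydrogen couple is the cathode, so E°_cell = 0.26 V; n = 2.
[H⁺] = 10^(−3.94) = 1.1 × 10^-4 M, and Q = [Ni²⁺]·P(H₂) / [H⁺]^2 = 4480.
E = E° − (0.0592/2) log Q = 0.26 − (0.0592/2)(3.651) = 0.152 V.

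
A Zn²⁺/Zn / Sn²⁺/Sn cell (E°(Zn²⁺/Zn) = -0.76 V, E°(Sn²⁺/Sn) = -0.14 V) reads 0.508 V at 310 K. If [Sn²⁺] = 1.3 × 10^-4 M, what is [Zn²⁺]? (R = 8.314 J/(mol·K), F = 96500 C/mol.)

From the Nernst equation, ln Q = nF(E° − E)/RT = 2×96500×(0.62 − 0.508)/(8.314×310) = 8.387, so Q = 4390.
With Q = [Zn²⁺]/[Sn²⁺] and the known concentrations, [Zn²⁺] in the numerator gives [Zn²⁺] = 0.57 M.

0.57 M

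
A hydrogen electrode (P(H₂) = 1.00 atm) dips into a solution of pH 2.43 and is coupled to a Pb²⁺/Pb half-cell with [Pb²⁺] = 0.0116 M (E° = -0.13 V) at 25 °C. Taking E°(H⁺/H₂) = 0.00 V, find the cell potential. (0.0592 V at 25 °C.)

0.043 V

The hydrogen couple is the cathode, so E°_cell = 0.13 V; n = 2.
[H⁺] = 10^(−2.43) = 0.0037 M, and Q = [Pb²⁺]·P(H₂) / [H⁺]^2 = 840.
E = E° − (0.0592/2) log Q = 0.13 − (0.0592/2)(2.924) = 0.043 V.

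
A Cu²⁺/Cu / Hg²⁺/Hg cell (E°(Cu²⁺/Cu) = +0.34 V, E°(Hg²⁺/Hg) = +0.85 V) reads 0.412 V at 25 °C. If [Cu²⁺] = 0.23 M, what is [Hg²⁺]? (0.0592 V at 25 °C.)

From the Nernst equation, log Q = n(E° − E)/0.0592 = 2(0.51 − 0.412)/0.0592 = 3.311, so Q = 2050.
With Q = [Cu²⁺]/[Hg²⁺] and the known concentrations, [Hg²⁺] in the denominator gives [Hg²⁺] = 1.1 × 10^-4 M.

1.1 × 10^-4 M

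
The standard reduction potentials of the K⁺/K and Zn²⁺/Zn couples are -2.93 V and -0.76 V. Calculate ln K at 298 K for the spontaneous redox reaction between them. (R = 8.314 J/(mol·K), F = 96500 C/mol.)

ln K = 169.0

E°_cell = -0.76 − (-2.93) = 2.17 V, with n = 2 electrons transferred.
At equilibrium E = 0, so the Nernst equation gives ln K = nFE°/RT = (2)(96500)(2.17)/((8.314)(298)) = 169.04.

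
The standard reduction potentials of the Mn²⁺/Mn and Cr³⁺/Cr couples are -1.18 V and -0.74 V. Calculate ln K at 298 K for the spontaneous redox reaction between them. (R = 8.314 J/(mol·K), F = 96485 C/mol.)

ln K = 102.8

E°_cell = -0.74 − (-1.18) = 0.44 V, with n = 6 electrons transferred.
At equilibrium E = 0, so the Nernst equation gives ln K = nFE°/RT = (6)(96485)(0.44)/((8.314)(298)) = 102.81.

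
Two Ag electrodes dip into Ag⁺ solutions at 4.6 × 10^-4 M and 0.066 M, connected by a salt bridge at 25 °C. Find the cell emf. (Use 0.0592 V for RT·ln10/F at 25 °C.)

Both half-cells are Ag⁺/Ag, so E°_cell = 0. The concentrated side is the cathode; the cell reaction moves Ag⁺ from high to low concentration with n = 1.
Q = [Ag⁺]_dilute/[Ag⁺]_conc = 4.6 × 10^-4/0.066 = 0.00697.
E = 0 − (0.0592/1) log Q = −(0.0592/1)(-2.157) = 0.1277 V.

0.13 V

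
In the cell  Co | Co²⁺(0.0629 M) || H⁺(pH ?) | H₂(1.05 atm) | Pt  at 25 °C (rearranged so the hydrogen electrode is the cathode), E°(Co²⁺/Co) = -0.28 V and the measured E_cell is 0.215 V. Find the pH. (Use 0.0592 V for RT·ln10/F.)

pH = 1.69

E°_cell = 0.28 V and n = 2.
log Q = n(E° − E)/0.0592 = 2×(0.28 − 0.215)/0.0592 = 2.196.
With Q = [Co²⁺]·P(H₂) / [H⁺]^2, solving for [H⁺] gives log[H⁺] = -1.688, so pH = 1.69.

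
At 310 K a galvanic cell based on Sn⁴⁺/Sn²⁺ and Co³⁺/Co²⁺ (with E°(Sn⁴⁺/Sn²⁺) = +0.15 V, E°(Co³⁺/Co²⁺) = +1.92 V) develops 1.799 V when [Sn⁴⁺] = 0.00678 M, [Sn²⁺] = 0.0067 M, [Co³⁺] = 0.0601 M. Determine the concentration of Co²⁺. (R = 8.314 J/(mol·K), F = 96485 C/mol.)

From the Nernst equation, ln Q = nF(E° − E)/RT = 2×96485×(1.77 − 1.799)/(8.314×310) = -2.171, so Q = 0.114.
With Q = [Sn⁴⁺]·[Co²⁺]^2/([Sn²⁺]·[Co³⁺]^2) and the known concentrations, [Co²⁺]^2 in the numerator gives [Co²⁺] = 0.02 M.

0.02 M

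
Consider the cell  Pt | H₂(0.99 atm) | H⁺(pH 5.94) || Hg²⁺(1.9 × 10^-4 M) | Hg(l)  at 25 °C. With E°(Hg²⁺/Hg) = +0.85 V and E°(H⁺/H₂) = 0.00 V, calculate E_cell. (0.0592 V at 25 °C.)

The Hg²⁺/Hg couple is the cathode, so E°_cell = 0.85 V; n = 2.
[H⁺] = 10^(−5.94) = 1.1 × 10^-6 M, and Q = [H⁺]^2 / ([Hg²⁺]·P(H₂)) = 7.01 × 10^-9.
E = E° − (0.0592/2) log Q = 0.85 − (0.0592/2)(-8.154) = 1.091 V.

1.09 V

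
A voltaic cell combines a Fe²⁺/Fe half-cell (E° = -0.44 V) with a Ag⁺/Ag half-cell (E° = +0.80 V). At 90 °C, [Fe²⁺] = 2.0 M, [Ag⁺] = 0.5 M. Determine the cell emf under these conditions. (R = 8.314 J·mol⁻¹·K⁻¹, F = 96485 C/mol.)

1.21 V

The Ag⁺/Ag couple has the higher reduction potential and acts as the cathode, so E°_cell = +0.80 − (-0.44) = 1.24 V.
Balancing electrons gives n = 2; the reaction quotient is Q = [Fe²⁺]/[Ag⁺]^2 = 8.00.
E = E° − (RT/nF) ln Q = 1.24 − (8.314×363)/(2×96485) × (2.079) = 1.240 − 0.033 = 1.207 V.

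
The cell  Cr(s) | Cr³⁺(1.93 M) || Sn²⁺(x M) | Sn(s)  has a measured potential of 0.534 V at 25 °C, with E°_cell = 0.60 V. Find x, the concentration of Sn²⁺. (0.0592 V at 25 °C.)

0.0091 M

From the Nernst equation, log Q = n(E° − E)/0.0592 = 6(0.60 − 0.534)/0.0592 = 6.689, so Q = 4.89 × 10^6.
With Q = [Cr³⁺]^2/[Sn²⁺]^3 and the known concentrations, [Sn²⁺]^3 in the denominator gives [Sn²⁺] = 0.0091 M.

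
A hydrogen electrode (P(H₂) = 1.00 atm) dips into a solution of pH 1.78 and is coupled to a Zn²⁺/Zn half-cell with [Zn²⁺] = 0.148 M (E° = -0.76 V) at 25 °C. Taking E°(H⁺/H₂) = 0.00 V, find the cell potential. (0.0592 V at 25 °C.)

The hydrogen couple is the cathode, so E°_cell = 0.76 V; n = 2.
[H⁺] = 10^(−1.78) = 0.017 M, and Q = [Zn²⁺]·P(H₂) / [H⁺]^2 = 537.
E = E° − (0.0592/2) log Q = 0.76 − (0.0592/2)(2.730) = 0.679 V.

0.68 V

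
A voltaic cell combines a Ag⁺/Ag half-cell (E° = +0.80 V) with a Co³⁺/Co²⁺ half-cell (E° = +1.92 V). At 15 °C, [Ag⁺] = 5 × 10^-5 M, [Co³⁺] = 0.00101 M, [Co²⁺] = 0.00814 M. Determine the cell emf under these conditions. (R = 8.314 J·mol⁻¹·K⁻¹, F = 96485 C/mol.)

1.31 V

The Co³⁺/Co²⁺ couple has the higher reduction potential and acts as the cathode, so E°_cell = +1.92 − (+0.80) = 1.12 V.
Balancing electrons gives n = 1; the reaction quotient is Q = [Ag⁺]·[Co²⁺]/[Co³⁺] = 4.03 × 10^-4.
E = E° − (RT/nF) ln Q = 1.12 − (8.314×288)/(1×96485) × (-7.817) = 1.120 + 0.194 = 1.314 V.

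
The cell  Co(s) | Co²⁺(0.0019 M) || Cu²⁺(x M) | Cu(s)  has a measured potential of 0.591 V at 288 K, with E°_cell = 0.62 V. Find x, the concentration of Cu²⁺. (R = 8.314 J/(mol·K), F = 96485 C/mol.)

From the Nernst equation, ln Q = nF(E° − E)/RT = 2×96485×(0.62 − 0.591)/(8.314×288) = 2.337, so Q = 10.4.
With Q = [Co²⁺]/[Cu²⁺] and the known concentrations, [Cu²⁺] in the denominator gives [Cu²⁺] = 1.8 × 10^-4 M.

1.8 × 10^-4 M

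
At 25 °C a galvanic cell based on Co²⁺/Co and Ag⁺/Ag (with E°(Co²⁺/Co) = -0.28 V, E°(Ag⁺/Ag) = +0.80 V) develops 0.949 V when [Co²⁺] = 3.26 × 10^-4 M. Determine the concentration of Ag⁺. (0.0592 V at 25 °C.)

1.1 × 10^-4 M

From the Nernst equation, log Q = n(E° − E)/0.0592 = 2(1.08 − 0.949)/0.0592 = 4.426, so Q = 2.66 × 10^4.
With Q = [Co²⁺]/[Ag⁺]^2 and the known concentrations, [Ag⁺]^2 in the denominator gives [Ag⁺] = 1.1 × 10^-4 M.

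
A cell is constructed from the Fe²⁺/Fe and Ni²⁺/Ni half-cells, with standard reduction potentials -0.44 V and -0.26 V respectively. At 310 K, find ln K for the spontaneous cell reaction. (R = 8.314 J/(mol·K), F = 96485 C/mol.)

ln K = 13.5

E°_cell = -0.26 − (-0.44) = 0.18 V, with n = 2 electrons transferred.
At equilibrium E = 0, so the Nernst equation gives ln K = nFE°/RT = (2)(96485)(0.18)/((8.314)(310)) = 13.48.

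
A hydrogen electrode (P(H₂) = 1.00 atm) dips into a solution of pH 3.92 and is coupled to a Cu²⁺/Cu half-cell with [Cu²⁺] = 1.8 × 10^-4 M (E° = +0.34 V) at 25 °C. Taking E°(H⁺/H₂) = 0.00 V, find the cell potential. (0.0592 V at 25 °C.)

The Cu²⁺/Cu couple is the cathode, so E°_cell = 0.34 V; n = 2.
[H⁺] = 10^(−3.92) = 1.2 × 10^-4 M, and Q = [H⁺]^2 / ([Cu²⁺]·P(H₂)) = 8.03 × 10^-5.
E = E° − (0.0592/2) log Q = 0.34 − (0.0592/2)(-4.095) = 0.461 V.

0.46 V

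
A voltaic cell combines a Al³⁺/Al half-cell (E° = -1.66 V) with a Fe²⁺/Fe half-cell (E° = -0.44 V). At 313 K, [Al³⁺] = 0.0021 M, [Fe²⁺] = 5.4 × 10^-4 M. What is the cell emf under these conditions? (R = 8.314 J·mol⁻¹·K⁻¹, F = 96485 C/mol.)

The Fe²⁺/Fe couple has the higher reduction potential and acts as the cathode, so E°_cell = -0.44 − (-1.66) = 1.22 V.
Balancing electrons gives n = 6; the reaction quotient is Q = [Al³⁺]^2/[Fe²⁺]^3 = 2.8 × 10^4.
E = E° − (RT/nF) ln Q = 1.22 − (8.314×313)/(6×96485) × (10.240) = 1.220 − 0.046 = 1.174 V.

1.17 V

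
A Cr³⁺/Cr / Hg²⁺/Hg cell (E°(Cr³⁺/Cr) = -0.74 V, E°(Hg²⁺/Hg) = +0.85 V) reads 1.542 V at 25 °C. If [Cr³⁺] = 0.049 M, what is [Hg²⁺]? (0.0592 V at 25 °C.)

From the Nernst equation, log Q = n(E° − E)/0.0592 = 6(1.59 − 1.542)/0.0592 = 4.865, so Q = 7.33 × 10^4.
With Q = [Cr³⁺]^2/[Hg²⁺]^3 and the known concentrations, [Hg²⁺]^3 in the denominator gives [Hg²⁺] = 0.0032 M.

0.0032 M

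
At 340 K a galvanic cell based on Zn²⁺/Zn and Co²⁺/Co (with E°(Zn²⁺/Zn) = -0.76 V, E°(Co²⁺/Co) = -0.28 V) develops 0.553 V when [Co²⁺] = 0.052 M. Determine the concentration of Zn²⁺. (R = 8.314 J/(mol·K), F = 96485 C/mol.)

From the Nernst equation, ln Q = nF(E° − E)/RT = 2×96485×(0.48 − 0.553)/(8.314×340) = -4.983, so Q = 0.00685.
With Q = [Zn²⁺]/[Co²⁺] and the known concentrations, [Zn²⁺] in the numerator gives [Zn²⁺] = 3.6 × 10^-4 M.

3.6 × 10^-4 M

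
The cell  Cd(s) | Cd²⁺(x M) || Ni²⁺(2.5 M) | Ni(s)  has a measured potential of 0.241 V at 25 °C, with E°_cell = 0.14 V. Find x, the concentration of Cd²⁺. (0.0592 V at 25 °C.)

9.7 × 10^-4 M

From the Nernst equation, log Q = n(E° − E)/0.0592 = 2(0.14 − 0.241)/0.0592 = -3.412, so Q = 3.87 × 10^-4.
With Q = [Cd²⁺]/[Ni²⁺] and the known concentrations, [Cd²⁺] in the numerator gives [Cd²⁺] = 9.7 × 10^-4 M.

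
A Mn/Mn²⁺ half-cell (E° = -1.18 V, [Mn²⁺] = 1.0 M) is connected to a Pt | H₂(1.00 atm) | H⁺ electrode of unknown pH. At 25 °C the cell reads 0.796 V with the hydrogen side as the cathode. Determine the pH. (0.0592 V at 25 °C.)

pH = 6.49

E°_cell = 1.18 V and n = 2.
log Q = n(E° − E)/0.0592 = 2×(1.18 − 0.796)/0.0592 = 12.973.
With Q = [Mn²⁺]·P(H₂) / [H⁺]^2, solving for [H⁺] gives log[H⁺] = -6.486, so pH = 6.49.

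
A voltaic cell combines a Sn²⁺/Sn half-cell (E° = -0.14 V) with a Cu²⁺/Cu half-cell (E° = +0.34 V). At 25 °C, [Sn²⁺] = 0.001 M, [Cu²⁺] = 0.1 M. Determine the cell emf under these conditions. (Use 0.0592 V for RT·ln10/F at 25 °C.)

0.539 V

The Cu²⁺/Cu couple has the higher reduction potential and acts as the cathode, so E°_cell = +0.34 − (-0.14) = 0.48 V.
Balancing electrons gives n = 2; the reaction quotient is Q = [Sn²⁺]/[Cu²⁺] = 0.0100.
At 25 °C, E = E° − (0.0592/n) log Q = 0.48 − (0.0592/2)(-2.000) = 0.480 + 0.059 = 0.539 V.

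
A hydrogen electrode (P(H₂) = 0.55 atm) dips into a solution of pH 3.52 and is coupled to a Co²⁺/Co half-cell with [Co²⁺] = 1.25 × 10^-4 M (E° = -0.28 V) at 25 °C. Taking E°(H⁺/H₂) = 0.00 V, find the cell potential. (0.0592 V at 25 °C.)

The hydrogen couple is the cathode, so E°_cell = 0.28 V; n = 2.
[H⁺] = 10^(−3.52) = 3 × 10^-4 M, and Q = [Co²⁺]·P(H₂) / [H⁺]^2 = 754.
E = E° − (0.0592/2) log Q = 0.28 − (0.0592/2)(2.877) = 0.195 V.

0.19 V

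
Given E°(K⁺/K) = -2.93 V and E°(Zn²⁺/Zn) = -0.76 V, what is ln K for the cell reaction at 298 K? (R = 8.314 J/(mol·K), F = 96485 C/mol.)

ln K = 169.0

E°_cell = -0.76 − (-2.93) = 2.17 V, with n = 2 electrons transferred.
At equilibrium E = 0, so the Nernst equation gives ln K = nFE°/RT = (2)(96485)(2.17)/((8.314)(298)) = 169.01.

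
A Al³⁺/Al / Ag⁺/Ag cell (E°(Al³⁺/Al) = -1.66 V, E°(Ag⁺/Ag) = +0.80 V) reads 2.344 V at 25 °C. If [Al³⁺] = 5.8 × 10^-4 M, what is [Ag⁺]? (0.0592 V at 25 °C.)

From the Nernst equation, log Q = n(E° − E)/0.0592 = 3(2.46 − 2.344)/0.0592 = 5.878, so Q = 7.56 × 10^5.
With Q = [Al³⁺]/[Ag⁺]^3 and the known concentrations, [Ag⁺]^3 in the denominator gives [Ag⁺] = 9.2 × 10^-4 M.

9.2 × 10^-4 M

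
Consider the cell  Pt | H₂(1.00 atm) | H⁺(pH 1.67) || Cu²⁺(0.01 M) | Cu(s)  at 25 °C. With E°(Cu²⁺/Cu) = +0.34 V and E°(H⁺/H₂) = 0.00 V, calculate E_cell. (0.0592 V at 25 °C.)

The Cu²⁺/Cu couple is the cathode, so E°_cell = 0.34 V; n = 2.
[H⁺] = 10^(−1.67) = 0.021 M, and Q = [H⁺]^2 / ([Cu²⁺]·P(H₂)) = 0.0457.
E = E° − (0.0592/2) log Q = 0.34 − (0.0592/2)(-1.340) = 0.380 V.

0.38 V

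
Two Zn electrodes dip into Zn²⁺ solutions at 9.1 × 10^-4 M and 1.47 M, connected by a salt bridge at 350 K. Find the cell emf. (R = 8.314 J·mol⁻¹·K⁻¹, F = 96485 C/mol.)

0.11 V

Both half-cells are Zn²⁺/Zn, so E°_cell = 0. The concentrated side is the cathode; the cell reaction moves Zn²⁺ from high to low concentration with n = 2.
Q = [Zn²⁺]_dilute/[Zn²⁺]_conc = 9.1 × 10^-4/1.47 = 6.19 × 10^-4.
E = 0 − (RT/nF) ln Q = −((8.314×350)/(2×96485))(-7.387) = 0.1114 V.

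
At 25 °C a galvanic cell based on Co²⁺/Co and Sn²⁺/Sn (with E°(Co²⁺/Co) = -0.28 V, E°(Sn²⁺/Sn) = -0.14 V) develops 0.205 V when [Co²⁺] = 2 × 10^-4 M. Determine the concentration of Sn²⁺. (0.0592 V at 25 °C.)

0.031 M

From the Nernst equation, log Q = n(E° − E)/0.0592 = 2(0.14 − 0.205)/0.0592 = -2.196, so Q = 0.00637.
With Q = [Co²⁺]/[Sn²⁺] and the known concentrations, [Sn²⁺] in the denominator gives [Sn²⁺] = 0.031 M.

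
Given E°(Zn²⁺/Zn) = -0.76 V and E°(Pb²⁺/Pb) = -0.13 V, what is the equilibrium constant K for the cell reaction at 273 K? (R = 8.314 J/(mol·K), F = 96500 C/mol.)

E°_cell = -0.13 − (-0.76) = 0.63 V, with n = 2 electrons transferred.
At equilibrium E = 0, so the Nernst equation gives ln K = nFE°/RT = (2)(96500)(0.63)/((8.314)(273)) = 53.57.
K = e^53.57 = 1.8 × 10^23.

1.8 × 10^23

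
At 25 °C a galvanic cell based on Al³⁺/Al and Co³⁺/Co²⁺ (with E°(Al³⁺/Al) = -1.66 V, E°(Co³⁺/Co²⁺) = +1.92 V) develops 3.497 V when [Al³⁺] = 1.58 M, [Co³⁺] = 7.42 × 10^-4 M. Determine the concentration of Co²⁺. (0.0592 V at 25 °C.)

0.016 M

From the Nernst equation, log Q = n(E° − E)/0.0592 = 3(3.58 − 3.497)/0.0592 = 4.206, so Q = 1.61 × 10^4.
With Q = [Al³⁺]·[Co²⁺]^3/[Co³⁺]^3 and the known concentrations, [Co²⁺]^3 in the numerator gives [Co²⁺] = 0.016 M.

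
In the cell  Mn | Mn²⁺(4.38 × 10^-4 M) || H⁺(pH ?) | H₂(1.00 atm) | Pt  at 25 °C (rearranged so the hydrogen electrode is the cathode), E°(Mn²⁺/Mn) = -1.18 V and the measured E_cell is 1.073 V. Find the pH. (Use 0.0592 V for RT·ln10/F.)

E°_cell = 1.18 V and n = 2.
log Q = n(E° − E)/0.0592 = 2×(1.18 − 1.073)/0.0592 = 3.615.
With Q = [Mn²⁺]·P(H₂) / [H⁺]^2, solving for [H⁺] gives log[H⁺] = -3.487, so pH = 3.49.

pH = 3.49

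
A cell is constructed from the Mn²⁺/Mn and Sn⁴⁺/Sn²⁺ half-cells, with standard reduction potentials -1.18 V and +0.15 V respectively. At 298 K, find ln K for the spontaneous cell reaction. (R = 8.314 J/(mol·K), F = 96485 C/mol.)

E°_cell = +0.15 − (-1.18) = 1.33 V, with n = 2 electrons transferred.
At equilibrium E = 0, so the Nernst equation gives ln K = nFE°/RT = (2)(96485)(1.33)/((8.314)(298)) = 103.59.

ln K = 103.6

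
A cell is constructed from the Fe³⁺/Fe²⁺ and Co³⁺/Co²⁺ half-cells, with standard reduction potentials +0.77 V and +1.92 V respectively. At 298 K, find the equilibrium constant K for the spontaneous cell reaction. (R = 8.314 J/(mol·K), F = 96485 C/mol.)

E°_cell = +1.92 − (+0.77) = 1.15 V, with n = 1 electron transferred.
At equilibrium E = 0, so the Nernst equation gives ln K = nFE°/RT = (1)(96485)(1.15)/((8.314)(298)) = 44.78.
K = e^44.78 = 2.8 × 10^19.

2.8 × 10^19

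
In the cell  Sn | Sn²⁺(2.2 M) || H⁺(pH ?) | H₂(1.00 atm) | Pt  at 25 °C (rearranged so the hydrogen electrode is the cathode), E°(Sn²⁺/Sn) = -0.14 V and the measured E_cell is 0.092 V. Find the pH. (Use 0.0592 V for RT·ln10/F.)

E°_cell = 0.14 V and n = 2.
log Q = n(E° − E)/0.0592 = 2×(0.14 − 0.092)/0.0592 = 1.622.
With Q = [Sn²⁺]·P(H₂) / [H⁺]^2, solving for [H⁺] gives log[H⁺] = -0.640, so pH = 0.64.

pH = 0.64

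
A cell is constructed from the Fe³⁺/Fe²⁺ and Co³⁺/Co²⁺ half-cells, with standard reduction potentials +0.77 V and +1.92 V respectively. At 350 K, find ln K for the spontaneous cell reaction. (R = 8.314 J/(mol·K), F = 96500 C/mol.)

ln K = 38.1

E°_cell = +1.92 − (+0.77) = 1.15 V, with n = 1 electron transferred.
At equilibrium E = 0, so the Nernst equation gives ln K = nFE°/RT = (1)(96500)(1.15)/((8.314)(350)) = 38.14.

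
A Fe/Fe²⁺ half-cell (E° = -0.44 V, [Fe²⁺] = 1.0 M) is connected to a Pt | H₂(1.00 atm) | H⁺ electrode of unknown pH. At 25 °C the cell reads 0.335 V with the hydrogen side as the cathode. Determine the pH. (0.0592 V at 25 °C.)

pH = 1.77

E°_cell = 0.44 V and n = 2.
log Q = n(E° − E)/0.0592 = 2×(0.44 − 0.335)/0.0592 = 3.547.
With Q = [Fe²⁺]·P(H₂) / [H⁺]^2, solving for [H⁺] gives log[H⁺] = -1.774, so pH = 1.77.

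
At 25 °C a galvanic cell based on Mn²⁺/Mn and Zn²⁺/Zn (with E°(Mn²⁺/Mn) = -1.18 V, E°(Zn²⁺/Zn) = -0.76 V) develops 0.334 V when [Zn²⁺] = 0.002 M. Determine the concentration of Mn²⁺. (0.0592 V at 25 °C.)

From the Nernst equation, log Q = n(E° − E)/0.0592 = 2(0.42 − 0.334)/0.0592 = 2.905, so Q = 804.
With Q = [Mn²⁺]/[Zn²⁺] and the known concentrations, [Mn²⁺] in the numerator gives [Mn²⁺] = 1.6 M.

1.6 M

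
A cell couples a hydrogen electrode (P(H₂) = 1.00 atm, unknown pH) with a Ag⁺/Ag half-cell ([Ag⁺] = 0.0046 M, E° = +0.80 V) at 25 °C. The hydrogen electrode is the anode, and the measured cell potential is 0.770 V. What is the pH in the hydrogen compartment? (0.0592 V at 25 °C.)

pH = 1.83

E°_cell = 0.80 V and n = 2.
log Q = n(E° − E)/0.0592 = 2×(0.80 − 0.770)/0.0592 = 1.014.
With Q = [H⁺]^2 / ([Ag⁺]^2·P(H₂)), solving for [H⁺] gives log[H⁺] = -1.830, so pH = 1.83.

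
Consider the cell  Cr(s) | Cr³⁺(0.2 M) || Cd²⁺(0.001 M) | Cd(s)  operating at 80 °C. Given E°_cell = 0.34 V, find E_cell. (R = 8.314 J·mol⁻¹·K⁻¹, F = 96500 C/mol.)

Balancing electrons gives n = 6; the reaction quotient is Q = [Cr³⁺]^2/[Cd²⁺]^3 = 4 × 10^7.
E = E° − (RT/nF) ln Q = 0.34 − (8.314×353)/(6×96500) × (17.504) = 0.340 − 0.089 = 0.251 V.

0.251 V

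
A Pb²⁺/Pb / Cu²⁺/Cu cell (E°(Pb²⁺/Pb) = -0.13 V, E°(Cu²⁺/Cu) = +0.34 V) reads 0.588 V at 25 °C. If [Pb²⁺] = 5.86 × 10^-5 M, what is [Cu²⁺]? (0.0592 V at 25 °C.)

From the Nernst equation, log Q = n(E° − E)/0.0592 = 2(0.47 − 0.588)/0.0592 = -3.986, so Q = 1.03 × 10^-4.
With Q = [Pb²⁺]/[Cu²⁺] and the known concentrations, [Cu²⁺] in the denominator gives [Cu²⁺] = 0.57 M.

0.57 M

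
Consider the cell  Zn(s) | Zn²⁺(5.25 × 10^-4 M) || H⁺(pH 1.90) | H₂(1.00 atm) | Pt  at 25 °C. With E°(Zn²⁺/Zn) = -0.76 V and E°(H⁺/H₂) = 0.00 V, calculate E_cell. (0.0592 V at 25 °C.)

The hydrogen couple is the cathode, so E°_cell = 0.76 V; n = 2.
[H⁺] = 10^(−1.90) = 0.013 M, and Q = [Zn²⁺]·P(H₂) / [H⁺]^2 = 3.31.
E = E° − (0.0592/2) log Q = 0.76 − (0.0592/2)(0.520) = 0.745 V.

0.74 V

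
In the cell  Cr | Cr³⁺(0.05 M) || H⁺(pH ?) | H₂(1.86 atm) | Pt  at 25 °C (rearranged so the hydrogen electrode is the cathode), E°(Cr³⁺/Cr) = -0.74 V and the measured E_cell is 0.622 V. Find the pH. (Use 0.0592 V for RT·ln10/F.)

pH = 2.29

E°_cell = 0.74 V and n = 6.
log Q = n(E° − E)/0.0592 = 6×(0.74 − 0.622)/0.0592 = 11.959.
With Q = [Cr³⁺]^2·P(H₂)^3 / [H⁺]^6, solving for [H⁺] gives log[H⁺] = -2.292, so pH = 2.29.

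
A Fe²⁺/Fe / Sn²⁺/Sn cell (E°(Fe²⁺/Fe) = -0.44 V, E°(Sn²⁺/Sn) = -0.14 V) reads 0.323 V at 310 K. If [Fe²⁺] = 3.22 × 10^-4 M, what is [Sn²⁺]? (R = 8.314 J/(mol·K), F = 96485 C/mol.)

0.0018 M

From the Nernst equation, ln Q = nF(E° − E)/RT = 2×96485×(0.30 − 0.323)/(8.314×310) = -1.722, so Q = 0.179.
With Q = [Fe²⁺]/[Sn²⁺] and the known concentrations, [Sn²⁺] in the denominator gives [Sn²⁺] = 0.0018 M.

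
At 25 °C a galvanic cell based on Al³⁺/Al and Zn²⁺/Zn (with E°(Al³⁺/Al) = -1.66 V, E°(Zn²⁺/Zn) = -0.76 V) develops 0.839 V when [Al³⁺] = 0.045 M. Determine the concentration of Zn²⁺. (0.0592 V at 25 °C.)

0.0011 M

From the Nernst equation, log Q = n(E° − E)/0.0592 = 6(0.90 − 0.839)/0.0592 = 6.182, so Q = 1.52 × 10^6.
With Q = [Al³⁺]^2/[Zn²⁺]^3 and the known concentrations, [Zn²⁺]^3 in the denominator gives [Zn²⁺] = 0.0011 M.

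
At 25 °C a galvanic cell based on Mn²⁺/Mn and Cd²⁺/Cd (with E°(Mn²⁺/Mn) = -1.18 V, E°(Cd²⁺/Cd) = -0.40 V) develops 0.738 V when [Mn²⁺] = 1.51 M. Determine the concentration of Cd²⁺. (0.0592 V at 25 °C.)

From the Nernst equation, log Q = n(E° − E)/0.0592 = 2(0.78 − 0.738)/0.0592 = 1.419, so Q = 26.2.
With Q = [Mn²⁺]/[Cd²⁺] and the known concentrations, [Cd²⁺] in the denominator gives [Cd²⁺] = 0.058 M.

0.058 M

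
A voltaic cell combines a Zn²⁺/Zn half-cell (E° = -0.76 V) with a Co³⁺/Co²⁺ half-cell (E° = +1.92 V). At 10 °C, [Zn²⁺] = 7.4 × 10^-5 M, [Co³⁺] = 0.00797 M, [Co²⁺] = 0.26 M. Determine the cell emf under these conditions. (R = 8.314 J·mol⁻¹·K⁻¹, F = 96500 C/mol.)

The Co³⁺/Co²⁺ couple has the higher reduction potential and acts as the cathode, so E°_cell = +1.92 − (-0.76) = 2.68 V.
Balancing electrons gives n = 2; the reaction quotient is Q = [Zn²⁺]·[Co²⁺]^2/[Co³⁺]^2 = 0.0788.
E = E° − (RT/nF) ln Q = 2.68 − (8.314×283)/(2×96500) × (-2.541) = 2.680 + 0.031 = 2.711 V.

2.71 V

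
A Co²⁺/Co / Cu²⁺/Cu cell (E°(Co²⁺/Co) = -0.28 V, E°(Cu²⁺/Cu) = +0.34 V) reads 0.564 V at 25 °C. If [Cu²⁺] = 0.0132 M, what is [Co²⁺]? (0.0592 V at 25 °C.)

From the Nernst equation, log Q = n(E° − E)/0.0592 = 2(0.62 − 0.564)/0.0592 = 1.892, so Q = 78.0.
With Q = [Co²⁺]/[Cu²⁺] and the known concentrations, [Co²⁺] in the numerator gives [Co²⁺] = 1.0 M.

1.0 M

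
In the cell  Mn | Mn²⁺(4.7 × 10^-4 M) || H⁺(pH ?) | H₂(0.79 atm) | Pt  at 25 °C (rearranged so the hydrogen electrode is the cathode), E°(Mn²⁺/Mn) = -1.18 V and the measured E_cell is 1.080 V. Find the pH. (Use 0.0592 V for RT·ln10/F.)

E°_cell = 1.18 V and n = 2.
log Q = n(E° − E)/0.0592 = 2×(1.18 − 1.080)/0.0592 = 3.378.
With Q = [Mn²⁺]·P(H₂) / [H⁺]^2, solving for [H⁺] gives log[H⁺] = -3.404, so pH = 3.40.

pH = 3.40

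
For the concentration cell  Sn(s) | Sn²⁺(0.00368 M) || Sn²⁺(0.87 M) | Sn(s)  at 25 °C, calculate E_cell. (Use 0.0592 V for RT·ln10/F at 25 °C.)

0.070 V

Both half-cells are Sn²⁺/Sn, so E°_cell = 0. The concentrated side is the cathode; the cell reaction moves Sn²⁺ from high to low concentration with n = 2.
Q = [Sn²⁺]_dilute/[Sn²⁺]_conc = 0.00368/0.87 = 0.00423.
E = 0 − (0.0592/2) log Q = −(0.0592/2)(-2.374) = 0.0703 V.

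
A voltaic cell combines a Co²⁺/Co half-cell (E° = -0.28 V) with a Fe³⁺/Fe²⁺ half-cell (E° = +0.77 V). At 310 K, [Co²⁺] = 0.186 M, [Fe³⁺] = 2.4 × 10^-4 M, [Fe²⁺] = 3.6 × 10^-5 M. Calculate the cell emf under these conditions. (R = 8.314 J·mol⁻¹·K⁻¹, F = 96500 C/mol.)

The Fe³⁺/Fe²⁺ couple has the higher reduction potential and acts as the cathode, so E°_cell = +0.77 − (-0.28) = 1.05 V.
Balancing electrons gives n = 2; the reaction quotient is Q = [Co²⁺]·[Fe²⁺]^2/[Fe³⁺]^2 = 0.00418.
E = E° − (RT/nF) ln Q = 1.05 − (8.314×310)/(2×96500) × (-5.476) = 1.050 + 0.073 = 1.123 V.

1.12 V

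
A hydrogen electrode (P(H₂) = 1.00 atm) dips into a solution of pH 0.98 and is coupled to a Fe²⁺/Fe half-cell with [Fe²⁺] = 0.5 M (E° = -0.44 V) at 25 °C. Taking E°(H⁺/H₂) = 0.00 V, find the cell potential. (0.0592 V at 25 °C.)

0.39 V

The hydrogen couple is the cathode, so E°_cell = 0.44 V; n = 2.
[H⁺] = 10^(−0.98) = 0.10 M, and Q = [Fe²⁺]·P(H₂) / [H⁺]^2 = 45.6.
E = E° − (0.0592/2) log Q = 0.44 − (0.0592/2)(1.659) = 0.391 V.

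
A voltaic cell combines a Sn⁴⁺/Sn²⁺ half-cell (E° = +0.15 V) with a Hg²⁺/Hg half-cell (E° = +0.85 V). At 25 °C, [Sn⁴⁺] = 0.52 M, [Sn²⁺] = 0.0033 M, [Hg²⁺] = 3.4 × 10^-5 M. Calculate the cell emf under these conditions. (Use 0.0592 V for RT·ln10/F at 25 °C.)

0.503 V

The Hg²⁺/Hg couple has the higher reduction potential and acts as the cathode, so E°_cell = +0.85 − (+0.15) = 0.70 V.
Balancing electrons gives n = 2; the reaction quotient is Q = [Sn⁴⁺]/([Sn²⁺]·[Hg²⁺]) = 4.63 × 10^6.
At 25 °C, E = E° − (0.0592/n) log Q = 0.70 − (0.0592/2)(6.666) = 0.700 − 0.197 = 0.503 V.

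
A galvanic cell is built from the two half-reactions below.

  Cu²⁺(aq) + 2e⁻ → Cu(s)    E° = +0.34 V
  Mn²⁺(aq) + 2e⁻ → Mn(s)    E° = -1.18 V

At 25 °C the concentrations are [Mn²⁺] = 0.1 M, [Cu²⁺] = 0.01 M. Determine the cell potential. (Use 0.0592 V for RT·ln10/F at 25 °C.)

The Cu²⁺/Cu couple has the higher reduction potential and acts as the cathode, so E°_cell = +0.34 − (-1.18) = 1.52 V.
Balancing electrons gives n = 2; the reaction quotient is Q = [Mn²⁺]/[Cu²⁺] = 10.0.
At 25 °C, E = E° − (0.0592/n) log Q = 1.52 − (0.0592/2)(1.000) = 1.520 − 0.030 = 1.490 V.

1.49 V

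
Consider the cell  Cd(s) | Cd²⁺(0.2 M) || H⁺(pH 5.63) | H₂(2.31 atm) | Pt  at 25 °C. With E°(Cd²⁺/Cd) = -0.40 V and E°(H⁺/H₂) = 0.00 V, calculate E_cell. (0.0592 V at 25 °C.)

0.077 V

The hydrogen couple is the cathode, so E°_cell = 0.40 V; n = 2.
[H⁺] = 10^(−5.63) = 2.3 × 10^-6 M, and Q = [Cd²⁺]·P(H₂) / [H⁺]^2 = 8.41 × 10^10.
E = E° − (0.0592/2) log Q = 0.40 − (0.0592/2)(10.925) = 0.077 V.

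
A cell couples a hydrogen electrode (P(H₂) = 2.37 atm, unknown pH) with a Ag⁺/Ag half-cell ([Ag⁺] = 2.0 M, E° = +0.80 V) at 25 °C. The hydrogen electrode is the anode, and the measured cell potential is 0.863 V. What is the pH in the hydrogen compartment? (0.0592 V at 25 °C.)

E°_cell = 0.80 V and n = 2.
log Q = n(E° − E)/0.0592 = 2×(0.80 − 0.863)/0.0592 = -2.128.
With Q = [H⁺]^2 / ([Ag⁺]^2·P(H₂)), solving for [H⁺] gives log[H⁺] = -0.576, so pH = 0.58.

pH = 0.58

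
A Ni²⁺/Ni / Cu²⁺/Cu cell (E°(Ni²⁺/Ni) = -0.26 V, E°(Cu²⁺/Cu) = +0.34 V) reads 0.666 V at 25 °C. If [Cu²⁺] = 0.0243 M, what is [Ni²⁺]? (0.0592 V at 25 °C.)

From the Nernst equation, log Q = n(E° − E)/0.0592 = 2(0.60 − 0.666)/0.0592 = -2.230, so Q = 0.00589.
With Q = [Ni²⁺]/[Cu²⁺] and the known concentrations, [Ni²⁺] in the numerator gives [Ni²⁺] = 1.4 × 10^-4 M.

1.4 × 10^-4 M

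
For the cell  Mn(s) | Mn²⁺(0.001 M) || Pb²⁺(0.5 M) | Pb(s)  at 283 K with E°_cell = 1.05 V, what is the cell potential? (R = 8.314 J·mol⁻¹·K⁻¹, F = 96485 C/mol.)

1.13 V

Balancing electrons gives n = 2; the reaction quotient is Q = [Mn²⁺]/[Pb²⁺] = 0.00200.
E = E° − (RT/nF) ln Q = 1.05 − (8.314×283)/(2×96485) × (-6.215) = 1.050 + 0.076 = 1.126 V.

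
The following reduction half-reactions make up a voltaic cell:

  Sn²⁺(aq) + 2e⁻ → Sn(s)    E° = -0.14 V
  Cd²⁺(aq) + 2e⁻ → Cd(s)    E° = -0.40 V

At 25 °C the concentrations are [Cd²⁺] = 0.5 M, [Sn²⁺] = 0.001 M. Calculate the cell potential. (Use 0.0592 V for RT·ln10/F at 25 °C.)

0.180 V

The Sn²⁺/Sn couple has the higher reduction potential and acts as the cathode, so E°_cell = -0.14 − (-0.40) = 0.26 V.
Balancing electrons gives n = 2; the reaction quotient is Q = [Cd²⁺]/[Sn²⁺] = 500.
At 25 °C, E = E° − (0.0592/n) log Q = 0.26 − (0.0592/2)(2.699) = 0.260 − 0.080 = 0.180 V.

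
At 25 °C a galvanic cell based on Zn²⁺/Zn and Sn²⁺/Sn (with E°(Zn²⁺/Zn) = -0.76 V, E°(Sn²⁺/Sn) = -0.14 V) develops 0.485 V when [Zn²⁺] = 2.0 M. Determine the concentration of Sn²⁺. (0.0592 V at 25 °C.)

From the Nernst equation, log Q = n(E° − E)/0.0592 = 2(0.62 − 0.485)/0.0592 = 4.561, so Q = 3.64 × 10^4.
With Q = [Zn²⁺]/[Sn²⁺] and the known concentrations, [Sn²⁺] in the denominator gives [Sn²⁺] = 5.5 × 10^-5 M.

5.5 × 10^-5 M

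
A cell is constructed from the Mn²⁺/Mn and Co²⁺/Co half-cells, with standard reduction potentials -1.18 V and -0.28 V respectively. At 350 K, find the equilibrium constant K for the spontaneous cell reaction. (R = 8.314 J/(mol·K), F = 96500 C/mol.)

8.4 × 10^25

E°_cell = -0.28 − (-1.18) = 0.90 V, with n = 2 electrons transferred.
At equilibrium E = 0, so the Nernst equation gives ln K = nFE°/RT = (2)(96500)(0.90)/((8.314)(350)) = 59.69.
K = e^59.69 = 8.4 × 10^25.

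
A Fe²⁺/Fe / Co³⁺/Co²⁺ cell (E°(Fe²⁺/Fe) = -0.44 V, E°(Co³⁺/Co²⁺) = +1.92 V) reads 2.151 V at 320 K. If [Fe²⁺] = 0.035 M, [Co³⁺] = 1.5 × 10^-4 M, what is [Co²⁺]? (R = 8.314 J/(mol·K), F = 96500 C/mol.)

1.6 M

From the Nernst equation, ln Q = nF(E° − E)/RT = 2×96500×(2.36 − 2.151)/(8.314×320) = 15.162, so Q = 3.84 × 10^6.
With Q = [Fe²⁺]·[Co²⁺]^2/[Co³⁺]^2 and the known concentrations, [Co²⁺]^2 in the numerator gives [Co²⁺] = 1.6 M.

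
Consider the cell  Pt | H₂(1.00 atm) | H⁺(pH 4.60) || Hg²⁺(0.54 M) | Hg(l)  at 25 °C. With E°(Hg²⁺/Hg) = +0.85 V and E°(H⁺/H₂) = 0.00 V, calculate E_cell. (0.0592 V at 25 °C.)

1.11 V

The Hg²⁺/Hg couple is the cathode, so E°_cell = 0.85 V; n = 2.
[H⁺] = 10^(−4.60) = 2.5 × 10^-5 M, and Q = [H⁺]^2 / ([Hg²⁺]·P(H₂)) = 1.17 × 10^-9.
E = E° − (0.0592/2) log Q = 0.85 − (0.0592/2)(-8.932) = 1.114 V.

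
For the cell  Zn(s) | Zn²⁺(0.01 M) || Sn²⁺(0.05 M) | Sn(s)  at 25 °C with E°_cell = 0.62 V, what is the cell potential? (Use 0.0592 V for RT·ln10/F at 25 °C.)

0.641 V

Balancing electrons gives n = 2; the reaction quotient is Q = [Zn²⁺]/[Sn²⁺] = 0.200.
At 25 °C, E = E° − (0.0592/n) log Q = 0.62 − (0.0592/2)(-0.699) = 0.620 + 0.021 = 0.641 V.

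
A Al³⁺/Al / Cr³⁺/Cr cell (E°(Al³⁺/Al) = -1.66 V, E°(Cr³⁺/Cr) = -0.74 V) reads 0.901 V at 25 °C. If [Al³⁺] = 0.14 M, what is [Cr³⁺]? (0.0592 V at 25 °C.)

From the Nernst equation, log Q = n(E° − E)/0.0592 = 3(0.92 − 0.901)/0.0592 = 0.963, so Q = 9.18.
With Q = [Al³⁺]/[Cr³⁺] and the known concentrations, [Cr³⁺] in the denominator gives [Cr³⁺] = 0.015 M.

0.015 M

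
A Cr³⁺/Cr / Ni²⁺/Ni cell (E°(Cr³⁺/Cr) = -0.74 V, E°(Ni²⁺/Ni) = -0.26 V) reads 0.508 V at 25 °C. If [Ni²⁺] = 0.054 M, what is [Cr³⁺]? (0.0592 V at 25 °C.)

4.8 × 10^-4 M

From the Nernst equation, log Q = n(E° − E)/0.0592 = 6(0.48 − 0.508)/0.0592 = -2.838, so Q = 0.00145.
With Q = [Cr³⁺]^2/[Ni²⁺]^3 and the known concentrations, [Cr³⁺]^2 in the numerator gives [Cr³⁺] = 4.8 × 10^-4 M.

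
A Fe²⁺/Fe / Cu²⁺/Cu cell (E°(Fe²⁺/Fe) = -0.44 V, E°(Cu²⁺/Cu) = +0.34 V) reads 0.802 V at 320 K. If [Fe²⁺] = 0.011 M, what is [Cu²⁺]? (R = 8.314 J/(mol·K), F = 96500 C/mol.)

From the Nernst equation, ln Q = nF(E° − E)/RT = 2×96500×(0.78 − 0.802)/(8.314×320) = -1.596, so Q = 0.203.
With Q = [Fe²⁺]/[Cu²⁺] and the known concentrations, [Cu²⁺] in the denominator gives [Cu²⁺] = 0.054 M.

0.054 M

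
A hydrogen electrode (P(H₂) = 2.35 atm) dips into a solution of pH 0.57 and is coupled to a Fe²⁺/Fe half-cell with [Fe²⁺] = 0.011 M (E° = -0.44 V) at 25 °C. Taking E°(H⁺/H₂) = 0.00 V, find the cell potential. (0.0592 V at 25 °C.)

0.45 V

The hydrogen couple is the cathode, so E°_cell = 0.44 V; n = 2.
[H⁺] = 10^(−0.57) = 0.27 M, and Q = [Fe²⁺]·P(H₂) / [H⁺]^2 = 0.357.
E = E° − (0.0592/2) log Q = 0.44 − (0.0592/2)(-0.448) = 0.453 V.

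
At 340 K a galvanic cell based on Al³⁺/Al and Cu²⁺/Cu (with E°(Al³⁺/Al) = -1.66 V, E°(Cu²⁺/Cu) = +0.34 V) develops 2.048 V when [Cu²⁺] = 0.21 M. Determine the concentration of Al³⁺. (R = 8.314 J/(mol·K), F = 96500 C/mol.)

7.1 × 10^-4 M

From the Nernst equation, ln Q = nF(E° − E)/RT = 6×96500×(2.00 − 2.048)/(8.314×340) = -9.832, so Q = 5.37 × 10^-5.
With Q = [Al³⁺]^2/[Cu²⁺]^3 and the known concentrations, [Al³⁺]^2 in the numerator gives [Al³⁺] = 7.1 × 10^-4 M.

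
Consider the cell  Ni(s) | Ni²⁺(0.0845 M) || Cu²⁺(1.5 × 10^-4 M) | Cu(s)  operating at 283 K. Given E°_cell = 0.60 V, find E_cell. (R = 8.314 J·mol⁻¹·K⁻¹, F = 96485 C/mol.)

Balancing electrons gives n = 2; the reaction quotient is Q = [Ni²⁺]/[Cu²⁺] = 563.
E = E° − (RT/nF) ln Q = 0.60 − (8.314×283)/(2×96485) × (6.334) = 0.600 − 0.077 = 0.523 V.

0.523 V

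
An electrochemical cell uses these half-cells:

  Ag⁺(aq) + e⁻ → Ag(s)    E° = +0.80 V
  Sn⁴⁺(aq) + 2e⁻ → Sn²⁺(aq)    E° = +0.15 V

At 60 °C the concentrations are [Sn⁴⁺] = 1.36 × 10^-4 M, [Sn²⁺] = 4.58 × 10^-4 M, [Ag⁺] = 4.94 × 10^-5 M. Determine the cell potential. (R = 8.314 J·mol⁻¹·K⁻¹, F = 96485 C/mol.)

The Ag⁺/Ag couple has the higher reduction potential and acts as the cathode, so E°_cell = +0.80 − (+0.15) = 0.65 V.
Balancing electrons gives n = 2; the reaction quotient is Q = [Sn⁴⁺]/([Sn²⁺]·[Ag⁺]^2) = 1.22 × 10^8.
E = E° − (RT/nF) ln Q = 0.65 − (8.314×333)/(2×96485) × (18.617) = 0.650 − 0.267 = 0.383 V.

0.383 V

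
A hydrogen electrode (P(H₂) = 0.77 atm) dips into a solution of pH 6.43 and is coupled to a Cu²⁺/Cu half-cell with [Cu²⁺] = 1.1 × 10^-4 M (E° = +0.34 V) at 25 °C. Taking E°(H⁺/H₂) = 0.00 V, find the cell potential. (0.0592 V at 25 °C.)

0.60 V

The Cu²⁺/Cu couple is the cathode, so E°_cell = 0.34 V; n = 2.
[H⁺] = 10^(−6.43) = 3.7 × 10^-7 M, and Q = [H⁺]^2 / ([Cu²⁺]·P(H₂)) = 1.63 × 10^-9.
E = E° − (0.0592/2) log Q = 0.34 − (0.0592/2)(-8.788) = 0.600 V.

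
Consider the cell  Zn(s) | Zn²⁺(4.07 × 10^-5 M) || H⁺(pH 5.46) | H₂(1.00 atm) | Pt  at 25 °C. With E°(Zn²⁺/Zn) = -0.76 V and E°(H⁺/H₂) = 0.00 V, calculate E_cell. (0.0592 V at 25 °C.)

0.57 V

The hydrogen couple is the cathode, so E°_cell = 0.76 V; n = 2.
[H⁺] = 10^(−5.46) = 3.5 × 10^-6 M, and Q = [Zn²⁺]·P(H₂) / [H⁺]^2 = 3.39 × 10^6.
E = E° − (0.0592/2) log Q = 0.76 − (0.0592/2)(6.530) = 0.567 V.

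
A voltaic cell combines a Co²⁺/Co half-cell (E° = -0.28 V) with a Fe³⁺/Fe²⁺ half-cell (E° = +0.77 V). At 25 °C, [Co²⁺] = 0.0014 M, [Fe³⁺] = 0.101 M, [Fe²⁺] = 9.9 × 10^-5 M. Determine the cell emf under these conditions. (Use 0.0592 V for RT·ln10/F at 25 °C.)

1.31 V

The Fe³⁺/Fe²⁺ couple has the higher reduction potential and acts as the cathode, so E°_cell = +0.77 − (-0.28) = 1.05 V.
Balancing electrons gives n = 2; the reaction quotient is Q = [Co²⁺]·[Fe²⁺]^2/[Fe³⁺]^2 = 1.35 × 10^-9.
At 25 °C, E = E° − (0.0592/n) log Q = 1.05 − (0.0592/2)(-8.871) = 1.050 + 0.263 = 1.313 V.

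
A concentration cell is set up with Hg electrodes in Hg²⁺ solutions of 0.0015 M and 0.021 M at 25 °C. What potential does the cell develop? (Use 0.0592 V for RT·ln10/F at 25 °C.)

0.034 V

Both half-cells are Hg²⁺/Hg, so E°_cell = 0. The concentrated side is the cathode; the cell reaction moves Hg²⁺ from high to low concentration with n = 2.
Q = [Hg²⁺]_dilute/[Hg²⁺]_conc = 0.0015/0.021 = 0.0714.
E = 0 − (0.0592/2) log Q = −(0.0592/2)(-1.146) = 0.0339 V.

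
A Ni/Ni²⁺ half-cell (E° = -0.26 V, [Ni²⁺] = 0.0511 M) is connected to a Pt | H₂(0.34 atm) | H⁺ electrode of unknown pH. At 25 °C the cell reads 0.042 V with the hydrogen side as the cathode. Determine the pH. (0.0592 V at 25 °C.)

E°_cell = 0.26 V and n = 2.
log Q = n(E° − E)/0.0592 = 2×(0.26 − 0.042)/0.0592 = 7.365.
With Q = [Ni²⁺]·P(H₂) / [H⁺]^2, solving for [H⁺] gives log[H⁺] = -4.562, so pH = 4.56.

pH = 4.56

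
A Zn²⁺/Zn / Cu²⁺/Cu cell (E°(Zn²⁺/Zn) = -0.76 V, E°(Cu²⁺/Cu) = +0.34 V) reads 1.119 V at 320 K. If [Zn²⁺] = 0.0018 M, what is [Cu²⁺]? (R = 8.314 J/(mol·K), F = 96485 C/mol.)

From the Nernst equation, ln Q = nF(E° − E)/RT = 2×96485×(1.10 − 1.119)/(8.314×320) = -1.378, so Q = 0.252.
With Q = [Zn²⁺]/[Cu²⁺] and the known concentrations, [Cu²⁺] in the denominator gives [Cu²⁺] = 0.0071 M.

0.0071 M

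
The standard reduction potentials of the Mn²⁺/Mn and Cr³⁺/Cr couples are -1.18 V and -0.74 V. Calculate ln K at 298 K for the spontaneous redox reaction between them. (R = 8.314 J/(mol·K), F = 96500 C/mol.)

E°_cell = -0.74 − (-1.18) = 0.44 V, with n = 6 electrons transferred.
At equilibrium E = 0, so the Nernst equation gives ln K = nFE°/RT = (6)(96500)(0.44)/((8.314)(298)) = 102.83.

ln K = 102.8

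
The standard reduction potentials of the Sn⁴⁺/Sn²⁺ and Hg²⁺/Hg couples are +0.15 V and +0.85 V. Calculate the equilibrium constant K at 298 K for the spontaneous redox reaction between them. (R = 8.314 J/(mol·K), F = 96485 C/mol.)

E°_cell = +0.85 − (+0.15) = 0.70 V, with n = 2 electrons transferred.
At equilibrium E = 0, so the Nernst equation gives ln K = nFE°/RT = (2)(96485)(0.70)/((8.314)(298)) = 54.52.
K = e^54.52 = 4.8 × 10^23.

4.8 × 10^23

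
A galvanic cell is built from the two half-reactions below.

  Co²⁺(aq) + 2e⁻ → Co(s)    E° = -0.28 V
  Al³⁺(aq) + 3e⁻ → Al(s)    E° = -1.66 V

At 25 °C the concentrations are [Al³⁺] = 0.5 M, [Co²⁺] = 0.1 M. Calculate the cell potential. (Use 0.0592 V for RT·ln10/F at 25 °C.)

1.36 V

The Co²⁺/Co couple has the higher reduction potential and acts as the cathode, so E°_cell = -0.28 − (-1.66) = 1.38 V.
Balancing electrons gives n = 6; the reaction quotient is Q = [Al³⁺]^2/[Co²⁺]^3 = 250.
At 25 °C, E = E° − (0.0592/n) log Q = 1.38 − (0.0592/6)(2.398) = 1.380 − 0.024 = 1.356 V.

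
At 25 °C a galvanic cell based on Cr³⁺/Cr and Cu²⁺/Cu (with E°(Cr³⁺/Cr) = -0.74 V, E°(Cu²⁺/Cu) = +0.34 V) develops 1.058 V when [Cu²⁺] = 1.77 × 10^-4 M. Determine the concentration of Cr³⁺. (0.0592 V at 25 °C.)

3.1 × 10^-5 M

From the Nernst equation, log Q = n(E° − E)/0.0592 = 6(1.08 − 1.058)/0.0592 = 2.230, so Q = 170.
With Q = [Cr³⁺]^2/[Cu²⁺]^3 and the known concentrations, [Cr³⁺]^2 in the numerator gives [Cr³⁺] = 3.1 × 10^-5 M.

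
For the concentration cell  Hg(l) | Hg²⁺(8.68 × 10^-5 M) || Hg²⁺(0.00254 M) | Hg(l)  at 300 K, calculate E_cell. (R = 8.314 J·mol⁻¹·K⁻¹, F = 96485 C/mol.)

0.044 V

Both half-cells are Hg²⁺/Hg, so E°_cell = 0. The concentrated side is the cathode; the cell reaction moves Hg²⁺ from high to low concentration with n = 2.
Q = [Hg²⁺]_dilute/[Hg²⁺]_conc = 8.68 × 10^-5/0.00254 = 0.0342.
E = 0 − (RT/nF) ln Q = −((8.314×300)/(2×96485))(-3.376) = 0.0436 V.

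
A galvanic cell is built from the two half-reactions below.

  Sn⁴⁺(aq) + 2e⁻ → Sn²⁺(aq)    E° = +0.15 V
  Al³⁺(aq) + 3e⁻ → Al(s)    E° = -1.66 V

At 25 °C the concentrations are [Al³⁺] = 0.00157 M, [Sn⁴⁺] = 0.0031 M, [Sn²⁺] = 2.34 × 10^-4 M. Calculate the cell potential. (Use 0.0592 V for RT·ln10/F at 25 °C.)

The Sn⁴⁺/Sn²⁺ couple has the higher reduction potential and acts as the cathode, so E°_cell = +0.15 − (-1.66) = 1.81 V.
Balancing electrons gives n = 6; the reaction quotient is Q = [Al³⁺]^2·[Sn²⁺]^3/[Sn⁴⁺]^3 = 1.06 × 10^-9.
At 25 °C, E = E° − (0.0592/n) log Q = 1.81 − (0.0592/6)(-8.975) = 1.810 + 0.089 = 1.899 V.

1.90 V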